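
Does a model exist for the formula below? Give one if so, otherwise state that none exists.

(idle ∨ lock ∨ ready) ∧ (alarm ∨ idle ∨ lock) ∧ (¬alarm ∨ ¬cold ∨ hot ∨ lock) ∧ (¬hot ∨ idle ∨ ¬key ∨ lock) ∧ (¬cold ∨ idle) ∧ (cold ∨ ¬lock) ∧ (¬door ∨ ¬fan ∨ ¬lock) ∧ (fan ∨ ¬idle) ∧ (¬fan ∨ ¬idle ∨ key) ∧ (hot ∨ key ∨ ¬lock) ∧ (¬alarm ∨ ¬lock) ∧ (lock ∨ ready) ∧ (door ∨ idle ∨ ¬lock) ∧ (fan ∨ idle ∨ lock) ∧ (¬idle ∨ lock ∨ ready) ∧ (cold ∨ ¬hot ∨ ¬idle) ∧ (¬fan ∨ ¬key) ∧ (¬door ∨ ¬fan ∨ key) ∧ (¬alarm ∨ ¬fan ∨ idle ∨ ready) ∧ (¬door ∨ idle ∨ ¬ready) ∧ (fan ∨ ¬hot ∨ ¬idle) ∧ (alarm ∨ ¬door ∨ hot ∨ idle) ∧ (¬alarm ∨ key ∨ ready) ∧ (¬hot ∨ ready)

ready: True, lock: False, alarm: True, door: False, cold: False, fan: True, hot: False, key: False, idle: False

Set ready = True.
Set lock = False.
Try alarm = False:
  (alarm ∨ idle ∨ lock) forces idle = True.
  (fan ∨ ¬idle) forces fan = True.
  (¬fan ∨ ¬idle ∨ key) forces key = True.
  clause (¬fan ∨ ¬key) is falsified — backtrack.
So alarm = True.
Set door = False.
Try cold = True:
  (¬alarm ∨ ¬cold ∨ hot ∨ lock) forces hot = True.
  (¬cold ∨ idle) forces idle = True.
  (fan ∨ ¬idle) forces fan = True.
  (¬fan ∨ ¬idle ∨ key) forces key = True.
  clause (¬fan ∨ ¬key) is falsified — backtrack.
So cold = False.
Set fan = True.
  then (¬fan ∨ ¬key) forces key = False.
  then (¬fan ∨ ¬idle ∨ key) forces idle = False.
Set hot = False.
All clauses satisfied.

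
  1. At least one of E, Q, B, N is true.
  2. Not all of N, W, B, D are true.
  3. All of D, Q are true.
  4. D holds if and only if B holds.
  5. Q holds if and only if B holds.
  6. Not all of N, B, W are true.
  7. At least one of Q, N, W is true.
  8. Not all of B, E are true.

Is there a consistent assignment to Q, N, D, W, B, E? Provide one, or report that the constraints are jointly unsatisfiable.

Q=T, N=T, D=T, W=F, B=T, E=F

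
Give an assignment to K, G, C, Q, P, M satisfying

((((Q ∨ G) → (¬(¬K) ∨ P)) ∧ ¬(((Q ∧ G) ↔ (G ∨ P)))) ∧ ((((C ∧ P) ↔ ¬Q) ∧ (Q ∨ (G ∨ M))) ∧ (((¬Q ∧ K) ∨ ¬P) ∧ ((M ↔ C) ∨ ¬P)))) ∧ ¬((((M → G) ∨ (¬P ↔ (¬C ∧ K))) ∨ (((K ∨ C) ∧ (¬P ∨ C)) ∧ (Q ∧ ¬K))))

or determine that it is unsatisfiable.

Case G = True: the conjunct ¬((((M → G) ∨ (¬P ↔ (¬C ∧ K))) ∨ (((K ∨ C) ∧ (¬P ∨ C)) ∧ (Q ∧ ¬K)))) becomes ¬((True ∨ (((K ∨ C) ∧ (¬P ∨ C)) ∧ (Q ∧ ¬K)))) = False.
Case G = False: the formula simplifies to (((Q → (¬(¬K) ∨ P)) ∧ ¬(¬P)) ∧ ((((C ∧ P) ↔ ¬Q) ∧ (Q ∨ M)) ∧ (((¬Q ∧ K) ∨ ¬P) ∧ ((M ↔ C) ∨ ¬P)))) ∧ ¬(((¬M ∨ (¬P ↔ (¬C ∧ K))) ∨ (((K ∨ C) ∧ (¬P ∨ C)) ∧ (Q ∧ ¬K)))).
  P = True: simplifies to (((C ↔ ¬Q) ∧ (Q ∨ M)) ∧ ((¬Q ∧ K) ∧ (M ↔ C))) ∧ ¬(((¬M ∨ ¬((¬C ∧ K))) ∨ (((K ∨ C) ∧ C) ∧ (Q ∧ ¬K)))).
    Q = True: the conjunct ¬Q is False.
    Q = False: simplifies to ((C ∧ M) ∧ (K ∧ (M ↔ C))) ∧ ¬((¬M ∨ ¬((¬C ∧ K)))).
      C = True: the conjunct ¬((¬M ∨ ¬((¬C ∧ K)))) becomes ¬((¬M ∨ True)) = False.
      C = False: the conjunct C is False.
  P = False: the conjunct ¬(¬P) becomes ¬(¬False) = False.
Both cases fail — unsatisfiable.

The formula is unsatisfiable.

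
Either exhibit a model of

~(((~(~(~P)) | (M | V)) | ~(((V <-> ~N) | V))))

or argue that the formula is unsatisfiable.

M=F; V=F; N=T; P=T

  ~(((~(~(~P)) | (M | V)) | ~(((V <-> ~N) | V)))) = True
    (~(~(~P)) | (M | V)) | ~(((V <-> ~N) | V)) = False
      ~(~(~P)) | (M | V) = False
        ~(~(~P)) = False
          ~(~P) = True
            ~P = False
        M | V = False
      ~(((V <-> ~N) | V)) = False
        (V <-> ~N) | V = True
          V <-> ~N = True
            ~N = False
The formula evaluates to True.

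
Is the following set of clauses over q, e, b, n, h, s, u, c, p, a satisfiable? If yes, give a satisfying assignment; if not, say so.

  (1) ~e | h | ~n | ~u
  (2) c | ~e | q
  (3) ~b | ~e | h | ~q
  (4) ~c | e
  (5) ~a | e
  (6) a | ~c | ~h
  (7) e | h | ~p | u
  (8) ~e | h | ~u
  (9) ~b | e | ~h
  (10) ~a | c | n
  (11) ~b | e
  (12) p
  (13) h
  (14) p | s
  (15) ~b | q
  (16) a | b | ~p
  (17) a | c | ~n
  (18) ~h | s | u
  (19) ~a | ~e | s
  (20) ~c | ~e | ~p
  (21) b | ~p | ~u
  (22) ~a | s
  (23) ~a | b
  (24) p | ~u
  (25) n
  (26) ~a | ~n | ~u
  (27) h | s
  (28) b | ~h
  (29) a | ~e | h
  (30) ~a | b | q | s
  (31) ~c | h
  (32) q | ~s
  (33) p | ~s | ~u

Unit clause (p) forces p = True.
Unit clause (h) forces h = True.
Unit clause (n) forces n = True.
In (b | ~h) only b is left, so b = True.
In (~b | e | ~h) only e is left, so e = True.
In (~b | q) only q is left, so q = True.
In (~c | ~e | ~p) only ~c is left, so c = False.
In (a | c | ~n) only a is left, so a = True.
In (~a | ~e | s) only s is left, so s = True.
In (~a | ~n | ~u) only ~u is left, so u = False.
All clauses satisfied.

q=T, e=T, b=T, n=T, h=T, s=T, u=F, c=F, p=T, a=T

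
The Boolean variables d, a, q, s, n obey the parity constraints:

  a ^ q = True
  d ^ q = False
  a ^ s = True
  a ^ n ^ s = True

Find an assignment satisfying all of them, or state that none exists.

d = False, a = True, q = False, s = False, n = False

a ^ q = T ^ F = True ✓
d ^ q = F ^ F = False ✓
a ^ s = T ^ F = True ✓
a ^ n ^ s = T ^ F ^ F = True ✓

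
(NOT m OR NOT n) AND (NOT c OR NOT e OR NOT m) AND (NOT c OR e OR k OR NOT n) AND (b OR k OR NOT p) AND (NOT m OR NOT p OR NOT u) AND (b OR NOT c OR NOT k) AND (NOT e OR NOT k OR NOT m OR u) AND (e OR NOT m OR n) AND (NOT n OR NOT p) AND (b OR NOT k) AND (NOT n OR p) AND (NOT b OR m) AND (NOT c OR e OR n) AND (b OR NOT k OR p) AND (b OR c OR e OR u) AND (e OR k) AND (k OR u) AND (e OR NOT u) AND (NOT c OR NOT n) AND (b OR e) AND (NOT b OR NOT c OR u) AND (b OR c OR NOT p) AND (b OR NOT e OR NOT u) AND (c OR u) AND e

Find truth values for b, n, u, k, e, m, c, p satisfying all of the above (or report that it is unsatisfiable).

Unit clause (e) forces e = True.
Try b = False:
  (b OR NOT k) forces k = False.
  (b OR k OR NOT p) forces p = False.
  (NOT n OR p) forces n = False.
  (k OR u) forces u = True.
  clause (b OR NOT e OR NOT u) is falsified — backtrack.
So b = True.
  then (NOT b OR m) forces m = True.
  then (NOT m OR NOT n) forces n = False.
  then (NOT c OR NOT e OR NOT m) forces c = False.
  then (c OR u) forces u = True.
  then (NOT m OR NOT p OR NOT u) forces p = False.
Set k = True.
All clauses satisfied.

b: True, n: False, u: True, k: True, e: True, m: True, c: False, p: False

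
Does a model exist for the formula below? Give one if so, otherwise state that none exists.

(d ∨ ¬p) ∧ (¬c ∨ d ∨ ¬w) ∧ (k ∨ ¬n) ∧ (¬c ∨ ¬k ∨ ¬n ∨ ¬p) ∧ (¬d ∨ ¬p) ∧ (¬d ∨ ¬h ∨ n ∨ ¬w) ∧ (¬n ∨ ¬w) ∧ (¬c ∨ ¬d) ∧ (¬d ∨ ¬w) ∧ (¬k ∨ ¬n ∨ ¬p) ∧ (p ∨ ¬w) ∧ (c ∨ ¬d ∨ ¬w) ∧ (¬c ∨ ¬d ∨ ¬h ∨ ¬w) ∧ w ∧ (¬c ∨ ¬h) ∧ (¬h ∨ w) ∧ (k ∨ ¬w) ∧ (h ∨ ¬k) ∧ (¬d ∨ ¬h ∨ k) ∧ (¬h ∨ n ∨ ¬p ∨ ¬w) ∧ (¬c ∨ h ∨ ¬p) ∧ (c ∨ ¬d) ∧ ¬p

Case p = True:
  Clause (¬p) is falsified — contradiction.
Case p = False:
  (p ∨ ¬w) forces w = False.
  Clause (w) is falsified — contradiction.
Both cases fail, so the formula is unsatisfiable.

The formula is unsatisfiable.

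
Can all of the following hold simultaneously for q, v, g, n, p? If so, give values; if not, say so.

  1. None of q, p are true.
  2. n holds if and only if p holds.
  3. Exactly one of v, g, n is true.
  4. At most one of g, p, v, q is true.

q=F, v=T, g=F, n=F, p=F

  (1) {q, p}: 0 true — none ✓
  (2) n=F, p=F — same ✓
  (3) {v, g, n}: 1 true — exactly one ✓
  (4) {g, p, v, q}: 1 true — at most one ✓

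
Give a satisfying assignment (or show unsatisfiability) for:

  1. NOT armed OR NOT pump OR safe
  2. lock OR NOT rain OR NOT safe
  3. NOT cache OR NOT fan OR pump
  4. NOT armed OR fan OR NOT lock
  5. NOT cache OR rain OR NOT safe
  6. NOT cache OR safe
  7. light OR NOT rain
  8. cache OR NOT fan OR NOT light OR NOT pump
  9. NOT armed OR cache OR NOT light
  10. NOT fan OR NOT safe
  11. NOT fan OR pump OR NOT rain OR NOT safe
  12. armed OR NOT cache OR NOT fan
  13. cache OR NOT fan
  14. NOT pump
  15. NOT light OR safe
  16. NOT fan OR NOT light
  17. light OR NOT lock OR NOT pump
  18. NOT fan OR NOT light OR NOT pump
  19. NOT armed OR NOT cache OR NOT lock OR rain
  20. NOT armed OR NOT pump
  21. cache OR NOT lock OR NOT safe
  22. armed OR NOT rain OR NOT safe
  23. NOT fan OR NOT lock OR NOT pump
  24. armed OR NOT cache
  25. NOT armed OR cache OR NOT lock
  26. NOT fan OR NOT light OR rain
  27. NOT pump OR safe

fan: False, cache: False, pump: False, armed: True, lock: False, safe: False, rain: False, light: False

Unit clause (NOT pump) forces pump = False.
Set fan = False.
Try cache = True:
  (NOT cache OR safe) forces safe = True.
  (NOT cache OR rain OR NOT safe) forces rain = True.
  (lock OR NOT rain OR NOT safe) forces lock = True.
  (NOT armed OR fan OR NOT lock) forces armed = False.
  clause (armed OR NOT rain OR NOT safe) is falsified — backtrack.
So cache = False.
Set armed = True.
  then (NOT armed OR fan OR NOT lock) forces lock = False.
  then (NOT armed OR cache OR NOT light) forces light = False.
  then (light OR NOT rain) forces rain = False.
Set safe = False.
All clauses satisfied.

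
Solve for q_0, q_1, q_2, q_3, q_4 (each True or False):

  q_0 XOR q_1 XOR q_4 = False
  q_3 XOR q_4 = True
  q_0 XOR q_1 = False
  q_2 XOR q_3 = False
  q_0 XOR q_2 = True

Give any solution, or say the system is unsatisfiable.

q_0 = False, q_1 = False, q_2 = True, q_3 = True, q_4 = False

q_0 XOR q_1 XOR q_4 = F XOR F XOR F = False ✓
q_3 XOR q_4 = T XOR F = True ✓
q_0 XOR q_1 = F XOR F = False ✓
q_2 XOR q_3 = T XOR T = False ✓
q_0 XOR q_2 = F XOR T = True ✓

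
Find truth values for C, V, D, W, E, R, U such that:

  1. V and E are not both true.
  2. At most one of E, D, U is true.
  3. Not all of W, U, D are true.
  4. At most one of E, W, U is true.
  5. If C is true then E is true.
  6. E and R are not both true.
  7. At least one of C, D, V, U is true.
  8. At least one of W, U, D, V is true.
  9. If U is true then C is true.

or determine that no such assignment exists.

C=F, V=F, D=T, W=T, E=F, R=F, U=F

  (1) V=F, E=F — not both ✓
  (2) {E, D, U}: 1 true — at most one ✓
  (3) {W, U, D}: 2/3 true — not all ✓
  (4) {E, W, U}: 1 true — at most one ✓
  (5) C=F ⇒ E: vacuous ✓
  (6) E=F, R=F — not both ✓
  (7) {C, D, V, U}: 1 true — at least one ✓
  (8) {W, U, D, V}: 2 true — at least one ✓
  (9) U=F ⇒ C: vacuous ✓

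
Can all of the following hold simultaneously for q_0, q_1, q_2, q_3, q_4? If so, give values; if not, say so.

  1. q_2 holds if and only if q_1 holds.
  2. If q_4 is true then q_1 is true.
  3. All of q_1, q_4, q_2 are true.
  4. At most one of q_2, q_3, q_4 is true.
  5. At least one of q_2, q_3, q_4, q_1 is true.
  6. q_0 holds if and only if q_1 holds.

Case q_1 = True:
  (1) with q_1=T forces q_2 = True.
  (3) forces q_4 = True.
  Constraint (4) is violated (q_2=T, q_4=T) — contradiction.
Case q_1 = False:
  Constraint (3) is violated (q_1=F) — contradiction.
Both cases fail — unsatisfiable.

No satisfying assignment exists.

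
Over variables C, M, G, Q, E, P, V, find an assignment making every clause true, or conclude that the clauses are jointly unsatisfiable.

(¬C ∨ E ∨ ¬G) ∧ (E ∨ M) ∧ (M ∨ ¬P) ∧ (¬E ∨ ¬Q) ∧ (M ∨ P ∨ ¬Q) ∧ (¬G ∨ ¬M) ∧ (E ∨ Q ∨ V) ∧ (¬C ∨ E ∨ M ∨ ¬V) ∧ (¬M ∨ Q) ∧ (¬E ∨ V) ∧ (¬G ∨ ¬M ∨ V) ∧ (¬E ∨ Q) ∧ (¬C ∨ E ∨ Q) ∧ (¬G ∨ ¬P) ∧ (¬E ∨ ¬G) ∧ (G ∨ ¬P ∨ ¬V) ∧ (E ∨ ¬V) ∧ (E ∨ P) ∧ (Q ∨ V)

Set C = False.
Try M = False:
  (E ∨ M) forces E = True.
  (M ∨ ¬P) forces P = False.
  (¬E ∨ ¬Q) forces Q = False.
  clause (¬E ∨ Q) is falsified — backtrack.
So M = True.
  then (¬G ∨ ¬M) forces G = False.
  then (¬M ∨ Q) forces Q = True.
  then (¬E ∨ ¬Q) forces E = False.
  then (E ∨ ¬V) forces V = False.
  then (E ∨ P) forces P = True.
All clauses satisfied.

C = False; M = True; G = False; Q = True; E = False; P = True; V = False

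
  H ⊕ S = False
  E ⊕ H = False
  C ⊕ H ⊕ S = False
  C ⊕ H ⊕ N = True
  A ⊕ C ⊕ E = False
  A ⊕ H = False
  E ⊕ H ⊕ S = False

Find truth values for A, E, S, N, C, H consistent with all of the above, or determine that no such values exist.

A=F; E=F; S=F; N=T; C=F; H=F

H ⊕ S = F ⊕ F = False ✓
E ⊕ H = F ⊕ F = False ✓
C ⊕ H ⊕ S = F ⊕ F ⊕ F = False ✓
C ⊕ H ⊕ N = F ⊕ F ⊕ T = True ✓
A ⊕ C ⊕ E = F ⊕ F ⊕ F = False ✓
A ⊕ H = F ⊕ F = False ✓
E ⊕ H ⊕ S = F ⊕ F ⊕ F = False ✓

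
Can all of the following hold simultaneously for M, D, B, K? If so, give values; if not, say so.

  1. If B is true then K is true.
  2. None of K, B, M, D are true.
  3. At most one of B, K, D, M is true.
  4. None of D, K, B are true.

M: False; D: False; B: False; K: False

  (1) B=F ⇒ K: vacuous ✓
  (2) {K, B, M, D}: 0 true — none ✓
  (3) {B, K, D, M}: 0 true — at most one ✓
  (4) {D, K, B}: 0 true — none ✓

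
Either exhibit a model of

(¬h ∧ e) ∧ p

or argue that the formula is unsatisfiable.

e = True; h = False; p = True

  ¬h ∧ e = True
    ¬h = True
Both conjuncts True, so the formula holds.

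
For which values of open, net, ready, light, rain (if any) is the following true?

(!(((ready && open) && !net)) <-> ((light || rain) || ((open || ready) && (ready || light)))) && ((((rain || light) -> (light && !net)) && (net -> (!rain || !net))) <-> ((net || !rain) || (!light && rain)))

open=F, net=F, ready=F, light=T, rain=F

  !(((ready && open) && !net)) <-> ((light || rain) || ((open || ready) && (ready || light))) = True
    !(((ready && open) && !net)) = True
      (ready && open) && !net = False
        ready && open = False
        !net = True
    (light || rain) || ((open || ready) && (ready || light)) = True
      light || rain = True
      (open || ready) && (ready || light) = False
        open || ready = False
        ready || light = True
  (((rain || light) -> (light && !net)) && (net -> (!rain || !net))) <-> ((net || !rain) || (!light && rain)) = True
    ((rain || light) -> (light && !net)) && (net -> (!rain || !net)) = True
      (rain || light) -> (light && !net) = True
        rain || light = True
        light && !net = True
          !net = True
      net -> (!rain || !net) = True
        !rain || !net = True
          !rain = True
          !net = True
    (net || !rain) || (!light && rain) = True
      net || !rain = True
        !rain = True
      !light && rain = False
        !light = False
Both conjuncts True, so the formula holds.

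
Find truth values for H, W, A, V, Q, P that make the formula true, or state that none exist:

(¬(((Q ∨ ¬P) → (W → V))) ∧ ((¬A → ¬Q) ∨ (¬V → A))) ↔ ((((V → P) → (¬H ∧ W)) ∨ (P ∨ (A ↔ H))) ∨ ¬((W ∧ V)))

H = False, W = True, A = True, V = False, Q = True, P = False

  (¬(((Q ∨ ¬P) → (W → V))) ∧ ((¬A → ¬Q) ∨ (¬V → A))) ↔ ((((V → P) → (¬H ∧ W)) ∨ (P ∨ (A ↔ H))) ∨ ¬((W ∧ V))) = True
    ¬(((Q ∨ ¬P) → (W → V))) ∧ ((¬A → ¬Q) ∨ (¬V → A)) = True
      ¬(((Q ∨ ¬P) → (W → V))) = True
        (Q ∨ ¬P) → (W → V) = False
          Q ∨ ¬P = True
            ¬P = True
          W → V = False
      (¬A → ¬Q) ∨ (¬V → A) = True
        ¬A → ¬Q = True
          ¬A = False
          ¬Q = False
        ¬V → A = True
          ¬V = True
    (((V → P) → (¬H ∧ W)) ∨ (P ∨ (A ↔ H))) ∨ ¬((W ∧ V)) = True
      ((V → P) → (¬H ∧ W)) ∨ (P ∨ (A ↔ H)) = True
        (V → P) → (¬H ∧ W) = True
          V → P = True
          ¬H ∧ W = True
            ¬H = True
        P ∨ (A ↔ H) = False
          A ↔ H = False
      ¬((W ∧ V)) = True
        W ∧ V = False
The formula evaluates to True.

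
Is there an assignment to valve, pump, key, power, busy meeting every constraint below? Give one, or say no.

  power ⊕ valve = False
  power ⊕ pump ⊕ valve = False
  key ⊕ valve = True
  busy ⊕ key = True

valve: False; pump: False; key: True; power: False; busy: False

power ⊕ valve = F ⊕ F = False ✓
power ⊕ pump ⊕ valve = F ⊕ F ⊕ F = False ✓
key ⊕ valve = T ⊕ F = True ✓
busy ⊕ key = F ⊕ T = True ✓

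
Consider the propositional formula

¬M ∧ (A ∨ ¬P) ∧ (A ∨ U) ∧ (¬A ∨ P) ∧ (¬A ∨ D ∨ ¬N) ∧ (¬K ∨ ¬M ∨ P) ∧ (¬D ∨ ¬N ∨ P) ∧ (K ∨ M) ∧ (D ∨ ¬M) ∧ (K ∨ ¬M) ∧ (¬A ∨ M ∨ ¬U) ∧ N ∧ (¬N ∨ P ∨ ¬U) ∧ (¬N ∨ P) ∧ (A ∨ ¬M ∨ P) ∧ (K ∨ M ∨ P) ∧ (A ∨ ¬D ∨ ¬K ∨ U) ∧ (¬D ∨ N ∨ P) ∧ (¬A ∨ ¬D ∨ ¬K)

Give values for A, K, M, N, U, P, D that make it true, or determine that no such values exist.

No satisfying assignment exists.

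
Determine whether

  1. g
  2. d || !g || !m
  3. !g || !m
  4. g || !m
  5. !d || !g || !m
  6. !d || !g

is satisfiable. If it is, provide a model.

Unit clause (g) forces g = True.
In (!g || !m) only !m is left, so m = False.
In (!d || !g) only !d is left, so d = False.
Check each clause:
  (g): g holds.
  (d || !g || !m): !m holds.
  (!g || !m): !m holds.
  (g || !m): g holds.
  (!d || !g || !m): !d holds.
  (!d || !g): !d holds.
All clauses satisfied.

d: False; m: False; g: True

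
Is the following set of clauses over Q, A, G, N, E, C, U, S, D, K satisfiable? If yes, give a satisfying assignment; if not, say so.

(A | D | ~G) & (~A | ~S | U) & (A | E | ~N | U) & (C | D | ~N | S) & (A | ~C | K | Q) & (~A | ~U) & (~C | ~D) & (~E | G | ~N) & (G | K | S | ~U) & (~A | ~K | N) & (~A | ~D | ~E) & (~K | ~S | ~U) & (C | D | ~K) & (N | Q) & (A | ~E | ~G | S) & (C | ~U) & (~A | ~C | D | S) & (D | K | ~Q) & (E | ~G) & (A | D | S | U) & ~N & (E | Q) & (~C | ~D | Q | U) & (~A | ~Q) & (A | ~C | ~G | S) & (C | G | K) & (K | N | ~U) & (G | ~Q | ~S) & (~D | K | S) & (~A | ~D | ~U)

Unit clause (~N) forces N = False.
In (N | Q) only Q is left, so Q = True.
In (~A | ~Q) only ~A is left, so A = False.
Set G = True.
  then (A | D | ~G) forces D = True.
  then (~C | ~D) forces C = False.
  then (C | ~U) forces U = False.
  then (E | ~G) forces E = True.
  then (A | ~E | ~G | S) forces S = True.
Set K = True.
All clauses satisfied.

Q=T, A=F, G=T, N=F, E=T, C=F, U=F, S=T, D=T, K=T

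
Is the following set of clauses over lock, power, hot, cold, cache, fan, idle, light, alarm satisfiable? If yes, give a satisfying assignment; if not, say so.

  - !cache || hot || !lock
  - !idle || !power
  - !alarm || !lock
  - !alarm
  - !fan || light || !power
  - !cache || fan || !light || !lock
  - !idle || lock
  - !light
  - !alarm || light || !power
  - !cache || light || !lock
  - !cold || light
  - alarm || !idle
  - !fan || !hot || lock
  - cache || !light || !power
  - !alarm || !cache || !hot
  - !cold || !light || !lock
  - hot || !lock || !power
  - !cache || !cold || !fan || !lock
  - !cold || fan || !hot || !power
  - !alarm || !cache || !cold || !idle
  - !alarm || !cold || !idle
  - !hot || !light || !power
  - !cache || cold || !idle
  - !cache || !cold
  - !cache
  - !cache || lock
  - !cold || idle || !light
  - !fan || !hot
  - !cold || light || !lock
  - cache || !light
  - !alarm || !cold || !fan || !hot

Unit clause (!alarm) forces alarm = False.
Unit clause (!light) forces light = False.
In (!cold || light) only !cold is left, so cold = False.
In (alarm || !idle) only !idle is left, so idle = False.
Unit clause (!cache) forces cache = False.
Set lock = False.
Set power = False.
Set hot = True.
  then (!fan || !hot || lock) forces fan = False.
All clauses satisfied.

lock: False, power: False, hot: True, cold: False, cache: False, fan: False, idle: False, light: False, alarm: False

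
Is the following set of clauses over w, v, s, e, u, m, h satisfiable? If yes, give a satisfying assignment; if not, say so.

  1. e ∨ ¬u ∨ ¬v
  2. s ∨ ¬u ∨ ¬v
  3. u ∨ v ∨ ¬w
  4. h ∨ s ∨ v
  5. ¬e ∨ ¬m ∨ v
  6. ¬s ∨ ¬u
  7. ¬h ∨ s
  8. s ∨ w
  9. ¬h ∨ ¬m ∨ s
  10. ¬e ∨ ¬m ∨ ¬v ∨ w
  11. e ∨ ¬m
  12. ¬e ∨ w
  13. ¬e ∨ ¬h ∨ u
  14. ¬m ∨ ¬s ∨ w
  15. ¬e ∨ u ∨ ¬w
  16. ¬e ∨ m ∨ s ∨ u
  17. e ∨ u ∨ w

w = True, v = True, s = True, e = False, u = False, m = False, h = True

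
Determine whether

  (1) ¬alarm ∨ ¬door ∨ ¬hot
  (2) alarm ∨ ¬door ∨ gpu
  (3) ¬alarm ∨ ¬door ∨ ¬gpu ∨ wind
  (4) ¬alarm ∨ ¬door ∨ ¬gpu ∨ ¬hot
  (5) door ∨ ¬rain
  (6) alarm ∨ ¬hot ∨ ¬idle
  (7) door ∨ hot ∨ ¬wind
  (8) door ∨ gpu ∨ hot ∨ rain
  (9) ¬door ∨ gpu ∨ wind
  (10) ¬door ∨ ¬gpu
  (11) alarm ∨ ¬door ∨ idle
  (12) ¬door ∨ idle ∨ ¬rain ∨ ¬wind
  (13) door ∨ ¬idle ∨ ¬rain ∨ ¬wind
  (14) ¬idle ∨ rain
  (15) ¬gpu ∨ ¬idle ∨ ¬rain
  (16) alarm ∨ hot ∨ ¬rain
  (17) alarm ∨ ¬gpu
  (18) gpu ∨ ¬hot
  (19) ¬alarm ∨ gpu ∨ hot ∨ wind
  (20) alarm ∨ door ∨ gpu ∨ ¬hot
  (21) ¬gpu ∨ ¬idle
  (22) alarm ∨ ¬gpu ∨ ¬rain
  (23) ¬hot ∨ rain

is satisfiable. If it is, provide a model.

idle = False, rain = False, door = False, hot = False, alarm = True, wind = False, gpu = True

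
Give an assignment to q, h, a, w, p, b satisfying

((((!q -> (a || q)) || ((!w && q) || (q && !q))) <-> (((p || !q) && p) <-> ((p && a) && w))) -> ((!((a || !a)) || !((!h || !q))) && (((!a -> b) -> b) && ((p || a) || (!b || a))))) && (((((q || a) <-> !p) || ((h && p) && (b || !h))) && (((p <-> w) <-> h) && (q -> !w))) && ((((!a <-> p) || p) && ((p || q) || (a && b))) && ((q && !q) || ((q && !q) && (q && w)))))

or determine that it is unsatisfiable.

UNSATISFIABLE

The conjunct (q && !q) || ((q && !q) && (q && w)) is unsatisfiable on its own:
  q=F, w=F: evaluates to False.
  q=F, w=T: evaluates to False.
  q=T, w=F: evaluates to False.
  q=T, w=T: evaluates to False.
So the whole conjunction is unsatisfiable.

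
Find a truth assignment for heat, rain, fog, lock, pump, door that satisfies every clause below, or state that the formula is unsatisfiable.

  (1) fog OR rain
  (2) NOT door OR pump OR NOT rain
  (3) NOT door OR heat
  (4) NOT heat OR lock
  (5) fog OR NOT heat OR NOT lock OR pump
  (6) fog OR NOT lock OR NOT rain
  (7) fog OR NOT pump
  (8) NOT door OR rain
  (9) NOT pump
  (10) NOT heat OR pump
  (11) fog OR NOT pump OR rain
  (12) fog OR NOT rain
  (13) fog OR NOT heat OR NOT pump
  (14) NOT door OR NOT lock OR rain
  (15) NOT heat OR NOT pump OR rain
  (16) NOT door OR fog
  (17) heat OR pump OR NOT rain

heat = False, rain = False, fog = True, lock = False, pump = False, door = False

Unit clause (NOT pump) forces pump = False.
In (NOT heat OR pump) only NOT heat is left, so heat = False.
In (heat OR pump OR NOT rain) only NOT rain is left, so rain = False.
In (fog OR rain) only fog is left, so fog = True.
In (NOT door OR heat) only NOT door is left, so door = False.
Set lock = False.
All clauses satisfied.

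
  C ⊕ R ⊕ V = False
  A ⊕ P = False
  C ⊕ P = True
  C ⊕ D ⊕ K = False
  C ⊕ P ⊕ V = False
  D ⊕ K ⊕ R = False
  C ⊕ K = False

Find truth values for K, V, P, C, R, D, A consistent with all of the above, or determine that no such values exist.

UNSATISFIABLE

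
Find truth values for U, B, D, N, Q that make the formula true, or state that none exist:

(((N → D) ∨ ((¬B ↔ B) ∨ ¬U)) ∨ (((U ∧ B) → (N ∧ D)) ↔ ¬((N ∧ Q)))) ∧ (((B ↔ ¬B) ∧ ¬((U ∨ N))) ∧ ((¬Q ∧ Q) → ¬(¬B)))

The conjunct B ↔ ¬B is unsatisfiable on its own:
  B=F: evaluates to False.
  B=T: evaluates to False.
So the whole conjunction is unsatisfiable.

The formula is unsatisfiable.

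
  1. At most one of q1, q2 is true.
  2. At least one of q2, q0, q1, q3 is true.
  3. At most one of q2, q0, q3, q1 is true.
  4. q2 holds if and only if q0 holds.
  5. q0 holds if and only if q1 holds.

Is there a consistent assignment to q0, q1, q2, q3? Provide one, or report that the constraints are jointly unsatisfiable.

q0 = False; q1 = False; q2 = False; q3 = True

  (1) {q1, q2}: 0 true — at most one ✓
  (2) {q2, q0, q1, q3}: 1 true — at least one ✓
  (3) {q2, q0, q3, q1}: 1 true — at most one ✓
  (4) q2=F, q0=F — same ✓
  (5) q0=F, q1=F — same ✓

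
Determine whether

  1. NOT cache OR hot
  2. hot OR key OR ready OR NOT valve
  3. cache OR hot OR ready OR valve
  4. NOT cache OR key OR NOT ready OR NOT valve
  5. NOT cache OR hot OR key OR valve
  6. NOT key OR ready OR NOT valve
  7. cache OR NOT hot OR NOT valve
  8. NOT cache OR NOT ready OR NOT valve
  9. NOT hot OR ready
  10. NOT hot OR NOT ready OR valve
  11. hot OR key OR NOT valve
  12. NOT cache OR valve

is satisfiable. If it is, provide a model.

Set key = True.
Try hot = True:
  (NOT hot OR ready) forces ready = True.
  (NOT hot OR NOT ready OR valve) forces valve = True.
  (cache OR NOT hot OR NOT valve) forces cache = True.
  clause (NOT cache OR NOT ready OR NOT valve) is falsified — backtrack.
So hot = False.
  then (NOT cache OR hot) forces cache = False.
Set valve = True.
  then (NOT key OR ready OR NOT valve) forces ready = True.
All clauses satisfied.

key = True, hot = False, valve = True, cache = False, ready = True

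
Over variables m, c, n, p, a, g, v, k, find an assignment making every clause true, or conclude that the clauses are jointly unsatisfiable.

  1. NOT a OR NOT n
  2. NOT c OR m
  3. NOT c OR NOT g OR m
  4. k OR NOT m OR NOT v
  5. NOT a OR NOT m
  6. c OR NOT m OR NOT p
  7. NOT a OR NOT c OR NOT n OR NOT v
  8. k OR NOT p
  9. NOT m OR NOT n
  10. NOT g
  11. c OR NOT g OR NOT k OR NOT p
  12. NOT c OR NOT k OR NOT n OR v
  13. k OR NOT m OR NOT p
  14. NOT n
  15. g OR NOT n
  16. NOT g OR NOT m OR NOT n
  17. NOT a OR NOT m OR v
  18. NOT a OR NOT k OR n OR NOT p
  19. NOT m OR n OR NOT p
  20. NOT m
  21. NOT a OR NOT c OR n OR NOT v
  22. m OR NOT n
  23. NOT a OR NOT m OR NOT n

m = False, c = False, n = False, p = False, a = True, g = False, v = True, k = False

Unit clause (NOT g) forces g = False.
Unit clause (NOT n) forces n = False.
Unit clause (NOT m) forces m = False.
In (NOT c OR m) only NOT c is left, so c = False.
Set p = False.
Set a = True.
Set v = True.
Set k = False.
All clauses satisfied.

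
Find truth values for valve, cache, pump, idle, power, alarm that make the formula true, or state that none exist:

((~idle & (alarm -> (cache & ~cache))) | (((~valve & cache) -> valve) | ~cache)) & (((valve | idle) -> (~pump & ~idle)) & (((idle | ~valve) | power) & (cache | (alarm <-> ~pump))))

valve = False; cache = True; pump = True; idle = False; power = False; alarm = False

  (~idle & (alarm -> (cache & ~cache))) | (((~valve & cache) -> valve) | ~cache) = True
    ~idle & (alarm -> (cache & ~cache)) = True
      ~idle = True
      alarm -> (cache & ~cache) = True
        cache & ~cache = False
          ~cache = False
    ((~valve & cache) -> valve) | ~cache = False
      (~valve & cache) -> valve = False
        ~valve & cache = True
          ~valve = True
      ~cache = False
  ((valve | idle) -> (~pump & ~idle)) & (((idle | ~valve) | power) & (cache | (alarm <-> ~pump))) = True
    (valve | idle) -> (~pump & ~idle) = True
      valve | idle = False
      ~pump & ~idle = False
        ~pump = False
        ~idle = True
    ((idle | ~valve) | power) & (cache | (alarm <-> ~pump)) = True
      (idle | ~valve) | power = True
        idle | ~valve = True
          ~valve = True
      cache | (alarm <-> ~pump) = True
        alarm <-> ~pump = True
          ~pump = False
Both conjuncts True, so the formula holds.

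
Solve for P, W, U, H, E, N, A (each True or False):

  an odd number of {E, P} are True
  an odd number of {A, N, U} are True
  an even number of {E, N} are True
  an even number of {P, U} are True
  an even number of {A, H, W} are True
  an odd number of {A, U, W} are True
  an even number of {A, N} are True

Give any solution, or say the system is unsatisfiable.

P: True; W: False; U: True; H: False; E: False; N: False; A: False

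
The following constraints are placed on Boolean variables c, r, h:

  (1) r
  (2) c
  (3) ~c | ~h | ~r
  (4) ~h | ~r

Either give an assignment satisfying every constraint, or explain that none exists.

c = True; r = True; h = False

Unit clause (r) forces r = True.
Unit clause (c) forces c = True.
In (~c | ~h | ~r) only ~h is left, so h = False.
Check each clause:
  (r): r holds.
  (c): c holds.
  (~c | ~h | ~r): ~h holds.
  (~h | ~r): ~h holds.
All clauses satisfied.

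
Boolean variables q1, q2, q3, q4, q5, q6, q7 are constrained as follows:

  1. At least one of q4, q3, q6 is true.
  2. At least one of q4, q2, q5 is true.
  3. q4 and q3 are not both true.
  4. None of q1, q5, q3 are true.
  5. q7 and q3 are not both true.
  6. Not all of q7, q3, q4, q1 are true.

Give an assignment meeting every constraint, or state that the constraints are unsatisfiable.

q1: False, q2: True, q3: False, q4: True, q5: False, q6: True, q7: True

  (1) {q4, q3, q6}: 2 true — at least one ✓
  (2) {q4, q2, q5}: 2 true — at least one ✓
  (3) q4=T, q3=F — not both ✓
  (4) {q1, q5, q3}: 0 true — none ✓
  (5) q7=T, q3=F — not both ✓
  (6) {q7, q3, q4, q1}: 2/4 true — not all ✓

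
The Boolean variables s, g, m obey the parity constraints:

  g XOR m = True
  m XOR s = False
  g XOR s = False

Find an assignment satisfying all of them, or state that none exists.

Unsatisfiable

Adding constraints 1, 2, 3 mod 2: every variable appears an even number of times on the left, so the left side is 0.
But the right sides sum to 1 (mod 2). 0 ≠ 1 — the system is inconsistent.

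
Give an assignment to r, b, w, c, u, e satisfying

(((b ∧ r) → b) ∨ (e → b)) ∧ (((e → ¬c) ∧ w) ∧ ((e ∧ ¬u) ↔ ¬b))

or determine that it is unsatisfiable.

r = True, b = False, w = True, c = False, u = False, e = True

  ((b ∧ r) → b) ∨ (e → b) = True
    (b ∧ r) → b = True
      b ∧ r = False
    e → b = False
  ((e → ¬c) ∧ w) ∧ ((e ∧ ¬u) ↔ ¬b) = True
    (e → ¬c) ∧ w = True
      e → ¬c = True
        ¬c = True
    (e ∧ ¬u) ↔ ¬b = True
      e ∧ ¬u = True
        ¬u = True
      ¬b = True
Both conjuncts True, so the formula holds.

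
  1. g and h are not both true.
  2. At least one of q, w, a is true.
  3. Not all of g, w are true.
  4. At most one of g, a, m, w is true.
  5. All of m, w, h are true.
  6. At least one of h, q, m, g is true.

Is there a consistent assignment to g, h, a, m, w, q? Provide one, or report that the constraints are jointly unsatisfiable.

Unsatisfiable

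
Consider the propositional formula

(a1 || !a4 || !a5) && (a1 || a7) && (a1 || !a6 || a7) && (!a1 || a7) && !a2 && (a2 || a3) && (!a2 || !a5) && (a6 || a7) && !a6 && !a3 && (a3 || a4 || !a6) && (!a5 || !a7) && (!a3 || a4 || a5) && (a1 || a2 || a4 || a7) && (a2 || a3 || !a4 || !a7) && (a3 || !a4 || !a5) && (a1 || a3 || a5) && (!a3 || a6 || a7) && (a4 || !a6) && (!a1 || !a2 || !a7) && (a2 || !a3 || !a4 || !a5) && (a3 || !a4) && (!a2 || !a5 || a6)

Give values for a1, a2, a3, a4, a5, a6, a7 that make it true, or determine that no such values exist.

Case a2 = True:
  Clause (!a2) is falsified — contradiction.
Case a2 = False:
  (a2 || a3) forces a3 = True.
  Clause (!a3) is falsified — contradiction.
Both cases fail, so the formula is unsatisfiable.

Unsatisfiable — no assignment works.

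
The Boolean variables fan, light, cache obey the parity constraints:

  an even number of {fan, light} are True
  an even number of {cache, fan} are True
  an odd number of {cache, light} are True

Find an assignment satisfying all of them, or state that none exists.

Unsatisfiable

Adding constraints 1, 2, 3 mod 2: every variable appears an even number of times on the left, so the left side is 0.
But the right sides sum to 1 (mod 2). 0 ≠ 1 — the system is inconsistent.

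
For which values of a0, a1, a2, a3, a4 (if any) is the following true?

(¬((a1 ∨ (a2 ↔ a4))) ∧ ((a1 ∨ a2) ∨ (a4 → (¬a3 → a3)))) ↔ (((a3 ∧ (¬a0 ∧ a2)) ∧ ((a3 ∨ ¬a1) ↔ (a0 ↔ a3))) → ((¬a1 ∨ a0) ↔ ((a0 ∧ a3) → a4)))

a0: True, a1: False, a2: False, a3: True, a4: True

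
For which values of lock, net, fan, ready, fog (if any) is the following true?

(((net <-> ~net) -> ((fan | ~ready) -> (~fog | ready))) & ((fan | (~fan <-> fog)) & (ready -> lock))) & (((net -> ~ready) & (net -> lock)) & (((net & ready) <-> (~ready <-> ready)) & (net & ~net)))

No satisfying assignment exists.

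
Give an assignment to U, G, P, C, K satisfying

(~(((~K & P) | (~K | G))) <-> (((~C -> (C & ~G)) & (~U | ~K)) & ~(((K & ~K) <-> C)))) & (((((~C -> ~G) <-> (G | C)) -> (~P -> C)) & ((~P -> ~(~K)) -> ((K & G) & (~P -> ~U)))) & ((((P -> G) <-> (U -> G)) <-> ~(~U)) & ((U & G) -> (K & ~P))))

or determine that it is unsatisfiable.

The formula is unsatisfiable.

Case G = True: the formula simplifies to ~(((C & (~U | ~K)) & ~(((K & ~K) <-> C)))) & (((C -> (~P -> C)) & ((~P -> ~(~K)) -> (K & (~P -> ~U)))) & (~(~U) & (U -> (K & ~P)))).
  U = True: simplifies to ~(((C & ~K) & ~(((K & ~K) <-> C)))) & (((C -> (~P -> C)) & ((~P -> ~(~K)) -> (K & P))) & (K & ~P)).
    K = True: simplifies to ((C -> (~P -> C)) & P) & ~P.
      P = True: the conjunct ~P is False.
      P = False: the conjunct P is False.
    K = False: the conjunct K is False.
  U = False: the conjunct ~(~U) becomes ~(~False) = False.
Case G = False: the formula simplifies to (~(((~K & P) | ~K)) <-> (((~C -> C) & (~U | ~K)) & ~(((K & ~K) <-> C)))) & (((C -> (~P -> C)) & ~((~P -> ~(~K)))) & ((~P <-> ~U) <-> ~(~U))).
  K = True: the conjunct ~((~P -> ~(~K))) becomes ~((~P -> True)) = False.
  K = False: simplifies to ~(((~C -> C) & ~(~C))) & (((C -> (~P -> C)) & ~P) & ((~P <-> ~U) <-> ~(~U))).
    C = True: the conjunct ~(((~C -> C) & ~(~C))) becomes ~((True & True)) = False.
    C = False: simplifies to ~P & ((~P <-> ~U) <-> ~(~U)).
      P = True: the conjunct ~P is False.
      P = False: simplifies to ~U <-> ~(~U).
        U = True: this becomes ~True <-> ~False = False.
        U = False: this becomes ~False <-> ~True = False.
Both cases fail — unsatisfiable.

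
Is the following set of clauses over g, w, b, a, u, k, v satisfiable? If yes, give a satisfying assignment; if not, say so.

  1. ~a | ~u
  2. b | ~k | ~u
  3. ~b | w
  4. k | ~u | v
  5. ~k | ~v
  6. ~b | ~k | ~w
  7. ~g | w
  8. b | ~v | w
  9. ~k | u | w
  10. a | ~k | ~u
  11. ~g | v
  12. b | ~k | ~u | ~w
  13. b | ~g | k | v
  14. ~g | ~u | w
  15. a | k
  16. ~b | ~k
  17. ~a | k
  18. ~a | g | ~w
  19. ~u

Unit clause (~u) forces u = False.
Try g = True:
  (~g | w) forces w = True.
  (~g | v) forces v = True.
  (~k | ~v) forces k = False.
  (a | k) forces a = True.
  clause (~a | k) is falsified — backtrack.
So g = False.
Set w = True.
  then (~a | g | ~w) forces a = False.
  then (a | k) forces k = True.
  then (~b | ~k) forces b = False.
  then (~k | ~v) forces v = False.
All clauses satisfied.

g: False, w: True, b: False, a: False, u: False, k: True, v: False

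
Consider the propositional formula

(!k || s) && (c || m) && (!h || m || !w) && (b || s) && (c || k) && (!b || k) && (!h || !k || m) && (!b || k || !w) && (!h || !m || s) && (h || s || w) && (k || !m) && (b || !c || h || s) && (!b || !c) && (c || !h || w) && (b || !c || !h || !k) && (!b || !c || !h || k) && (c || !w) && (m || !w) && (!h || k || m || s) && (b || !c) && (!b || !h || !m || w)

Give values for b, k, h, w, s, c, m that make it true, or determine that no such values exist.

Set b = False.
  then (b || s) forces s = True.
  then (b || !c) forces c = False.
  then (c || m) forces m = True.
  then (c || k) forces k = True.
  then (c || !w) forces w = False.
  then (c || !h || w) forces h = False.
All clauses satisfied.

b = False; k = True; h = False; w = False; s = True; c = False; m = True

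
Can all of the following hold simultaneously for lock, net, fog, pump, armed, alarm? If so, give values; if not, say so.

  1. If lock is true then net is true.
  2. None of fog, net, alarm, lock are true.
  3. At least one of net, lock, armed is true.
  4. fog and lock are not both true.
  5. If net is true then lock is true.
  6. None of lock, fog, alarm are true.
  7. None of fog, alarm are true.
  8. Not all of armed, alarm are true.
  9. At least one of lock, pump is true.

lock=F, net=F, fog=F, pump=T, armed=T, alarm=F

  (1) lock=F ⇒ net: vacuous ✓
  (2) {fog, net, alarm, lock}: 0 true — none ✓
  (3) {net, lock, armed}: 1 true — at least one ✓
  (4) fog=F, lock=F — not both ✓
  (5) net=F ⇒ lock: vacuous ✓
  (6) {lock, fog, alarm}: 0 true — none ✓
  (7) {fog, alarm}: 0 true — none ✓
  (8) {armed, alarm}: 1/2 true — not all ✓
  (9) {lock, pump}: 1 true — at least one ✓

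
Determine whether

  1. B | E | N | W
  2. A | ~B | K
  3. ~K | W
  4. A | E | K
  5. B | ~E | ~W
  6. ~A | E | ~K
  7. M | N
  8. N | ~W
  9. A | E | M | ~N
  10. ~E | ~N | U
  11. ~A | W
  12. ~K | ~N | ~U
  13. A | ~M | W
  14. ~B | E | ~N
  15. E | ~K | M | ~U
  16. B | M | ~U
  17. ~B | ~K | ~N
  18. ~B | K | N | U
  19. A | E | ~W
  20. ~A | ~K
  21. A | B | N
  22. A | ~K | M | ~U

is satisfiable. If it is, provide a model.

B = False; W = True; U = False; N = True; A = True; K = False; M = True; E = False

Set B = False.
Set W = True.
  then (B | ~E | ~W) forces E = False.
  then (N | ~W) forces N = True.
  then (A | E | ~W) forces A = True.
  then (~A | ~K) forces K = False.
Set U = False.
Set M = True.
All clauses satisfied.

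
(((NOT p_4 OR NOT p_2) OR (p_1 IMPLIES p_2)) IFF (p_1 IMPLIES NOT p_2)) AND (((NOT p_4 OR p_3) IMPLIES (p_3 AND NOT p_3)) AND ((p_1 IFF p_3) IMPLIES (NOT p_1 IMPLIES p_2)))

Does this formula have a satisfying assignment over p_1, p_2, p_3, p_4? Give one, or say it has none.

p_1=T; p_2=F; p_3=F; p_4=T

  ((NOT p_4 OR NOT p_2) OR (p_1 IMPLIES p_2)) IFF (p_1 IMPLIES NOT p_2) = True
    (NOT p_4 OR NOT p_2) OR (p_1 IMPLIES p_2) = True
      NOT p_4 OR NOT p_2 = True
        NOT p_4 = False
        NOT p_2 = True
      p_1 IMPLIES p_2 = False
    p_1 IMPLIES NOT p_2 = True
      NOT p_2 = True
  ((NOT p_4 OR p_3) IMPLIES (p_3 AND NOT p_3)) AND ((p_1 IFF p_3) IMPLIES (NOT p_1 IMPLIES p_2)) = True
    (NOT p_4 OR p_3) IMPLIES (p_3 AND NOT p_3) = True
      NOT p_4 OR p_3 = False
        NOT p_4 = False
      p_3 AND NOT p_3 = False
        NOT p_3 = True
    (p_1 IFF p_3) IMPLIES (NOT p_1 IMPLIES p_2) = True
      p_1 IFF p_3 = False
      NOT p_1 IMPLIES p_2 = True
        NOT p_1 = False
Both conjuncts True, so the formula holds.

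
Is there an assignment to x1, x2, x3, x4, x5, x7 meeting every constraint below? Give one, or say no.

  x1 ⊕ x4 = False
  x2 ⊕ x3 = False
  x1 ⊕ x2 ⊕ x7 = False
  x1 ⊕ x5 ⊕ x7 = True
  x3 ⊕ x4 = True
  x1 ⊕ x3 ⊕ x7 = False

x1 = True, x2 = False, x3 = False, x4 = True, x5 = True, x7 = True

x1 ⊕ x4 = T ⊕ T = False ✓
x2 ⊕ x3 = F ⊕ F = False ✓
x1 ⊕ x2 ⊕ x7 = T ⊕ F ⊕ T = False ✓
x1 ⊕ x5 ⊕ x7 = T ⊕ T ⊕ T = True ✓
x3 ⊕ x4 = F ⊕ T = True ✓
x1 ⊕ x3 ⊕ x7 = T ⊕ F ⊕ T = False ✓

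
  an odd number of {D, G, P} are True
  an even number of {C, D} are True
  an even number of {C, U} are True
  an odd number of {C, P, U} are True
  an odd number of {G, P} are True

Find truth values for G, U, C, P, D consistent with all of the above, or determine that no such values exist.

G = False, U = False, C = False, P = True, D = False

{D, G, P}: 1 true → odd ✓
{C, D}: 0 true → even ✓
{C, U}: 0 true → even ✓
{C, P, U}: 1 true → odd ✓
{G, P}: 1 true → odd ✓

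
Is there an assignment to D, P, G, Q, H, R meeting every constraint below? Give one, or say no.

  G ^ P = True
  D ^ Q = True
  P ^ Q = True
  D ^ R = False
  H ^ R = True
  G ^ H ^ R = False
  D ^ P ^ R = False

D = False, P = False, G = True, Q = True, H = True, R = False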